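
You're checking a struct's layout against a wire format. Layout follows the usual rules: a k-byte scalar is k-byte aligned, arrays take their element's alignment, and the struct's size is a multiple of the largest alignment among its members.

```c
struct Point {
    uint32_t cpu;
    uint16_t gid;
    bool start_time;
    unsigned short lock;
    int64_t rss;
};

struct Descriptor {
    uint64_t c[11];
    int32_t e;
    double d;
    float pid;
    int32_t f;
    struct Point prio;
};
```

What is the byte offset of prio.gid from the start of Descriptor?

Point: 0..4  cpu  (4B, 4-aligned); 4..6  gid  (2B, 2-aligned); 6..7  start_time  (1B, 1-aligned); 7..8  -- padding (1B); 8..10  lock  (2B, 2-aligned); 10..16  -- padding (6B); 16..24  rss  (8B, 8-aligned); sizeof = 24, alignof = 8
0..88  c  (88B, 8-aligned)
88..92  e  (4B, 4-aligned)
92..96  -- padding (4B)
96..104  d  (8B, 8-aligned)
104..108  pid  (4B, 4-aligned)
108..112  f  (4B, 4-aligned)
112..136  prio  (24B, 8-aligned)
within Point: gid at 4
112 + 4 = 116

116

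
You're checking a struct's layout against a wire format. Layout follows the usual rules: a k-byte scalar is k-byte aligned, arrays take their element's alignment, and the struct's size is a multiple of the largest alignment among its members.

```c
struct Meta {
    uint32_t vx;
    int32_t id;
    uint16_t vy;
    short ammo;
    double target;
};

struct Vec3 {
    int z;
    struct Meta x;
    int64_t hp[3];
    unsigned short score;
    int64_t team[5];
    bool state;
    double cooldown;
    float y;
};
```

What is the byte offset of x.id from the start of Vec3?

12

Meta: @0: vx [4B, align 4] → 4; @4: id [4B, align 4] → 8; @8: vy [2B, align 2] → 10; @10: ammo [2B, align 2] → 12; +4 pad (align 8); @16: target [8B, align 8] → 24; size 24, align 8
@0: z [4B, align 4] → 4
+4 pad (align 8)
@8: x [24B, align 8] → 32
within Meta: id at 4
8 + 4 = 12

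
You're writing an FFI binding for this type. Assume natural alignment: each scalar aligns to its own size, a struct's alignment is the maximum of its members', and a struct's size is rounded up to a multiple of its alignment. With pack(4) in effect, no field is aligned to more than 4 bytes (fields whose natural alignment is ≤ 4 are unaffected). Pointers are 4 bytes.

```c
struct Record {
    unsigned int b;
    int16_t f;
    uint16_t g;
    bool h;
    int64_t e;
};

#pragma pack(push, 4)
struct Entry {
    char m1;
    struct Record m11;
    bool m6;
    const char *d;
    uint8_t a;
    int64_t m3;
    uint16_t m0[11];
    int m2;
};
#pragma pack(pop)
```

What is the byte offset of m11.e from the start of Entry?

Record: b at 0 (size 4, align 4) → ends 4; f at 4 (size 2, align 2) → ends 6; g at 6 (size 2, align 2) → ends 8; h at 8 (size 1, align 1) → ends 9; pad 7 to align 8 for e; e at 16 (size 8, align 8) → ends 24; total 24 bytes, alignment 8
m1 at 0 (size 1, align 1) → ends 1
pad 3 to align 4 for m11
m11 at 4 (size 24, align 4) → ends 28
within Record: e at 16
4 + 16 = 20

20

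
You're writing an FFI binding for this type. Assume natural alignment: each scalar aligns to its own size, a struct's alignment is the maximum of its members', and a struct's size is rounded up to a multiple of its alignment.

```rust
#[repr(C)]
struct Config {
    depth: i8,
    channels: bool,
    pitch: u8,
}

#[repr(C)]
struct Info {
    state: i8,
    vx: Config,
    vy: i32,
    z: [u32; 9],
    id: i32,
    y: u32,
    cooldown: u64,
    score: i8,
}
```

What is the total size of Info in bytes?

Config: depth at 0 (size 1, align 1) → ends 1; channels at 1 (size 1, align 1) → ends 2; pitch at 2 (size 1, align 1) → ends 3; total 3 bytes, alignment 1
state at 0 (size 1, align 1) → ends 1
vx at 1 (size 3, align 1) → ends 4
vy at 4 (size 4, align 4) → ends 8
z at 8 (size 36, align 4) → ends 44
id at 44 (size 4, align 4) → ends 48
y at 48 (size 4, align 4) → ends 52
pad 4 to align 8 for cooldown
cooldown at 56 (size 8, align 8) → ends 64
score at 64 (size 1, align 1) → ends 65
tail pad 7 to reach multiple of 8
total 72 bytes, alignment 8

72 bytes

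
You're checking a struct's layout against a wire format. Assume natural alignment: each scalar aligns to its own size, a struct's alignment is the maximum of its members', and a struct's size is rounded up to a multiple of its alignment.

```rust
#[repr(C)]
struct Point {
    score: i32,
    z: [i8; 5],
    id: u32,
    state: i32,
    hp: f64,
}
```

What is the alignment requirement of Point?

member alignments: score=4, z=1, id=4, state=4, hp=8
max = 8

8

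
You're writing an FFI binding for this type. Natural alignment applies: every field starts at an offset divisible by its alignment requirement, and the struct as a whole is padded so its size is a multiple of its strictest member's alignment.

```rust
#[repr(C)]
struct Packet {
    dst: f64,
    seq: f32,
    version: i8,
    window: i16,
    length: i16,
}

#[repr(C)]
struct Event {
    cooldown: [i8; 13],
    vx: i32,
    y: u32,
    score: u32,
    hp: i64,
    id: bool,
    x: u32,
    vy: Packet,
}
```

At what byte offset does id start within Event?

Packet: 0..8  dst  (8B, 8-aligned); 8..12  seq  (4B, 4-aligned); 12..13  version  (1B, 1-aligned); 13..14  -- padding (1B); 14..16  window  (2B, 2-aligned); 16..18  length  (2B, 2-aligned); 18..24  -- tail padding (6B); sizeof = 24, alignof = 8
0..13  cooldown  (13B, 1-aligned)
13..16  -- padding (3B)
16..20  vx  (4B, 4-aligned)
20..24  y  (4B, 4-aligned)
24..28  score  (4B, 4-aligned)
28..32  -- padding (4B)
32..40  hp  (8B, 8-aligned)
40..41  id  (1B, 1-aligned)

40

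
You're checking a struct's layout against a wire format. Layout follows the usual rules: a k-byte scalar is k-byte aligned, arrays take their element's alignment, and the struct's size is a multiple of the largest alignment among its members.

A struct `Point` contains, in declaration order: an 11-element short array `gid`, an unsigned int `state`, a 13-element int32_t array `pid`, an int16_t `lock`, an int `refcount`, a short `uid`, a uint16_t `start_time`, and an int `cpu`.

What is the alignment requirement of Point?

member alignments: gid=2, state=4, pid=4, lock=2, refcount=4, uid=2, start_time=2, cpu=4
max = 4

4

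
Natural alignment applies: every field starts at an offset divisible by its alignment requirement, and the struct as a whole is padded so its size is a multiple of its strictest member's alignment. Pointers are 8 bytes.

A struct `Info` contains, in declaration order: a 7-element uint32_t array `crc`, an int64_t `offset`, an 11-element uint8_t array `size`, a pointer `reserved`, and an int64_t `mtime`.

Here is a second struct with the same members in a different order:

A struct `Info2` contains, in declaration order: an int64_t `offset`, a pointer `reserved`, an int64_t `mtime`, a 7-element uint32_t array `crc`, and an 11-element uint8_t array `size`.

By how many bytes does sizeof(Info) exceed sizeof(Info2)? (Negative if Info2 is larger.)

8

crc at 0 (size 28, align 4) → ends 28
pad 4 to align 8 for offset
offset at 32 (size 8, align 8) → ends 40
size at 40 (size 11, align 1) → ends 51
pad 5 to align 8 for reserved
reserved at 56 (size 8, align 8) → ends 64
mtime at 64 (size 8, align 8) → ends 72
total 72 bytes, alignment 8
— Info2 —
offset at 0 (size 8, align 8) → ends 8
reserved at 8 (size 8, align 8) → ends 16
mtime at 16 (size 8, align 8) → ends 24
crc at 24 (size 28, align 4) → ends 52
size at 52 (size 11, align 1) → ends 63
tail pad 1 to reach multiple of 8
total 64 bytes, alignment 8
72 − 64 = 8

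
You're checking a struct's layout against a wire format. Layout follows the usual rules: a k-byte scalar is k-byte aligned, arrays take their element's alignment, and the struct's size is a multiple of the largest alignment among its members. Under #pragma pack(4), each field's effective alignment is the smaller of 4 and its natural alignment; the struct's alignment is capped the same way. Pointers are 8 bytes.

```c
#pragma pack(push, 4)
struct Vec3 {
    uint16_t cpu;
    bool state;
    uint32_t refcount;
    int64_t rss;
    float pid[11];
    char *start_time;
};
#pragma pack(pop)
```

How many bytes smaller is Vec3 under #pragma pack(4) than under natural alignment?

natural layout:
  0..2  cpu  (2B, 2-aligned)
  2..3  state  (1B, 1-aligned)
  3..4  -- padding (1B)
  4..8  refcount  (4B, 4-aligned)
  8..16  rss  (8B, 8-aligned)
  16..60  pid  (44B, 4-aligned)
  60..64  -- padding (4B)
  64..72  start_time  (8B, 8-aligned)
  sizeof = 72, alignof = 8
packed(4) layout:
  0..2  cpu  (2B, 2-aligned)
  2..3  state  (1B, 1-aligned)
  3..4  -- padding (1B)
  4..8  refcount  (4B, 4-aligned)
  8..16  rss  (8B, 4-aligned)
  16..60  pid  (44B, 4-aligned)
  60..68  start_time  (8B, 4-aligned)
  sizeof = 68, alignof = 4
72 − 68 = 4

4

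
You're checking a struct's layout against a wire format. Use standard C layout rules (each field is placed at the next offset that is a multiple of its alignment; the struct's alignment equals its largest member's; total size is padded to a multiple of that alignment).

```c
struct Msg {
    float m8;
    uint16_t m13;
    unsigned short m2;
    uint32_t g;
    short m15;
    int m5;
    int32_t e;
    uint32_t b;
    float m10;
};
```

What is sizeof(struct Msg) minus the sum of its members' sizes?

@0: m8 [4B, align 4] → 4
@4: m13 [2B, align 2] → 6
@6: m2 [2B, align 2] → 8
@8: g [4B, align 4] → 12
@12: m15 [2B, align 2] → 14
+2 pad (align 4)
@16: m5 [4B, align 4] → 20
@20: e [4B, align 4] → 24
@24: b [4B, align 4] → 28
@28: m10 [4B, align 4] → 32
size 32, align 4
data bytes 30, size 32 → padding 2

2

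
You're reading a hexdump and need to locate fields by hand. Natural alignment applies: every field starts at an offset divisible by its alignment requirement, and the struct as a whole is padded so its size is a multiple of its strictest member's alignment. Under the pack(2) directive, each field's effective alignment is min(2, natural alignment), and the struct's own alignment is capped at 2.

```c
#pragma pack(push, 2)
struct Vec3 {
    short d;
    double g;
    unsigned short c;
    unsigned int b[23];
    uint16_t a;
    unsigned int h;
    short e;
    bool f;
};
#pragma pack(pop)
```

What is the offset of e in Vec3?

d at 0 (size 2, align 2) → ends 2
g at 2 (size 8, align 2) → ends 10
c at 10 (size 2, align 2) → ends 12
b at 12 (size 92, align 2) → ends 104
a at 104 (size 2, align 2) → ends 106
h at 106 (size 4, align 2) → ends 110
e at 110 (size 2, align 2) → ends 112

110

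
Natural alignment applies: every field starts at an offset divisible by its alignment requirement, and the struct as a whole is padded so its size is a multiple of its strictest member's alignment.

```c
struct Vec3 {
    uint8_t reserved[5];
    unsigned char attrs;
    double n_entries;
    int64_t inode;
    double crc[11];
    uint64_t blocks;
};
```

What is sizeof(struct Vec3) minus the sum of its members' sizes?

@0: reserved [5B, align 1] → 5
@5: attrs [1B, align 1] → 6
+2 pad (align 8)
@8: n_entries [8B, align 8] → 16
@16: inode [8B, align 8] → 24
@24: crc [88B, align 8] → 112
@112: blocks [8B, align 8] → 120
size 120, align 8
data bytes 118, size 120 → padding 2

2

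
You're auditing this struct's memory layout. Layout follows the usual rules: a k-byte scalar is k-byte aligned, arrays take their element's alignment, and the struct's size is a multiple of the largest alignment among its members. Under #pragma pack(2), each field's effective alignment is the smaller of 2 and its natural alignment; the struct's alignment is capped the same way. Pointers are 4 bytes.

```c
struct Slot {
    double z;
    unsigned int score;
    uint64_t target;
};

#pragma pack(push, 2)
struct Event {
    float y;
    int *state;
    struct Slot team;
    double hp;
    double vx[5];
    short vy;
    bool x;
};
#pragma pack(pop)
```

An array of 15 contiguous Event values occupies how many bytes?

1260

Slot: 0..8  z  (8B, 8-aligned); 8..12  score  (4B, 4-aligned); 12..16  -- padding (4B); 16..24  target  (8B, 8-aligned); sizeof = 24, alignof = 8
0..4  y  (4B, 2-aligned)
4..8  state  (4B, 2-aligned)
8..32  team  (24B, 2-aligned)
32..40  hp  (8B, 2-aligned)
40..80  vx  (40B, 2-aligned)
80..82  vy  (2B, 2-aligned)
82..83  x  (1B, 1-aligned)
83..84  -- tail padding (1B)
sizeof = 84, alignof = 2
array of 15: 15 × 84 = 1260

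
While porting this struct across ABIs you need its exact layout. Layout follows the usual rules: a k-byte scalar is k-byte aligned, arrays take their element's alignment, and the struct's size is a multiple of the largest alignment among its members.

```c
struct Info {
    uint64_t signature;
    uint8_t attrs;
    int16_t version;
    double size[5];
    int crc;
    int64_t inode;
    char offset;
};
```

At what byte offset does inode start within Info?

0..8  signature  (8B, 8-aligned)
8..9  attrs  (1B, 1-aligned)
9..10  -- padding (1B)
10..12  version  (2B, 2-aligned)
12..16  -- padding (4B)
16..56  size  (40B, 8-aligned)
56..60  crc  (4B, 4-aligned)
60..64  -- padding (4B)
64..72  inode  (8B, 8-aligned)

64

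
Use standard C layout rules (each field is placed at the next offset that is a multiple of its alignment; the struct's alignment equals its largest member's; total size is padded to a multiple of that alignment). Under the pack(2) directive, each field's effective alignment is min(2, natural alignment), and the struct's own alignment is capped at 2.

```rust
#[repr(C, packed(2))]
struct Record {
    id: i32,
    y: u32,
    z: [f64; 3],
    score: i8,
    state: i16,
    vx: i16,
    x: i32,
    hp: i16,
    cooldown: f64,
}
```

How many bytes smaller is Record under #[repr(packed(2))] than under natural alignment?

4

natural layout:
  @0: id [4B, align 4] → 4
  @4: y [4B, align 4] → 8
  @8: z [24B, align 8] → 32
  @32: score [1B, align 1] → 33
  +1 pad (align 2)
  @34: state [2B, align 2] → 36
  @36: vx [2B, align 2] → 38
  +2 pad (align 4)
  @40: x [4B, align 4] → 44
  @44: hp [2B, align 2] → 46
  +2 pad (align 8)
  @48: cooldown [8B, align 8] → 56
  size 56, align 8
packed(2) layout:
  @0: id [4B, align 2] → 4
  @4: y [4B, align 2] → 8
  @8: z [24B, align 2] → 32
  @32: score [1B, align 1] → 33
  +1 pad (align 2)
  @34: state [2B, align 2] → 36
  @36: vx [2B, align 2] → 38
  @38: x [4B, align 2] → 42
  @42: hp [2B, align 2] → 44
  @44: cooldown [8B, align 2] → 52
  size 52, align 2
56 − 52 = 4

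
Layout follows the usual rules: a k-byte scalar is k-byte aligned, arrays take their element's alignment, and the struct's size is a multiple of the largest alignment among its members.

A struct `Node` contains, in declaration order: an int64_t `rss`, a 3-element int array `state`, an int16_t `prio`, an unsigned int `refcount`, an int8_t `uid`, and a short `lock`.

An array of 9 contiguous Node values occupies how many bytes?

288

@0: rss [8B, align 8] → 8
@8: state [12B, align 4] → 20
@20: prio [2B, align 2] → 22
+2 pad (align 4)
@24: refcount [4B, align 4] → 28
@28: uid [1B, align 1] → 29
+1 pad (align 2)
@30: lock [2B, align 2] → 32
size 32, align 8
array of 9: 9 × 32 = 288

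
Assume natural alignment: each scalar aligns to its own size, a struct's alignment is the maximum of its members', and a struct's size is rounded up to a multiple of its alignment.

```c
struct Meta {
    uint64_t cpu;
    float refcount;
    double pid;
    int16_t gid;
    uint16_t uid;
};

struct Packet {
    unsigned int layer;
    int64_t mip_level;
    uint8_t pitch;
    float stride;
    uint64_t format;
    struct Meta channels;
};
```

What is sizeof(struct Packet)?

64

Meta: cpu at 0 (size 8, align 8) → ends 8; refcount at 8 (size 4, align 4) → ends 12; pad 4 to align 8 for pid; pid at 16 (size 8, align 8) → ends 24; gid at 24 (size 2, align 2) → ends 26; uid at 26 (size 2, align 2) → ends 28; tail pad 4 to reach multiple of 8; total 32 bytes, alignment 8
layer at 0 (size 4, align 4) → ends 4
pad 4 to align 8 for mip_level
mip_level at 8 (size 8, align 8) → ends 16
pitch at 16 (size 1, align 1) → ends 17
pad 3 to align 4 for stride
stride at 20 (size 4, align 4) → ends 24
format at 24 (size 8, align 8) → ends 32
channels at 32 (size 32, align 8) → ends 64
total 64 bytes, alignment 8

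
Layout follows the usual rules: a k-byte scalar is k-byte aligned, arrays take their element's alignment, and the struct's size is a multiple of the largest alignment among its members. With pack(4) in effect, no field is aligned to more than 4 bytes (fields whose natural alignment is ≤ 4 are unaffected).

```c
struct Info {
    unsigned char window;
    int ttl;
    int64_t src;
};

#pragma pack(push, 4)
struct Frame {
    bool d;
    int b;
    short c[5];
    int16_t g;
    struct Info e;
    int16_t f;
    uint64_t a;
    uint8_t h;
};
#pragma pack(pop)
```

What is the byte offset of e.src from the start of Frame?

Info: @0: window [1B, align 1] → 1; +3 pad (align 4); @4: ttl [4B, align 4] → 8; @8: src [8B, align 8] → 16; size 16, align 8
@0: d [1B, align 1] → 1
+3 pad (align 4)
@4: b [4B, align 4] → 8
@8: c [10B, align 2] → 18
@18: g [2B, align 2] → 20
@20: e [16B, align 4] → 36
within Info: src at 8
20 + 8 = 28

28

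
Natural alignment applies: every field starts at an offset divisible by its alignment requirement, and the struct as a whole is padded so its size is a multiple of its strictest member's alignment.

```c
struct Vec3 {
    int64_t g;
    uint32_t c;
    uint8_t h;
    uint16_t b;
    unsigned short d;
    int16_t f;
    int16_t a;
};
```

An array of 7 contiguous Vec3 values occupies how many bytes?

g at 0 (size 8, align 8) → ends 8
c at 8 (size 4, align 4) → ends 12
h at 12 (size 1, align 1) → ends 13
pad 1 to align 2 for b
b at 14 (size 2, align 2) → ends 16
d at 16 (size 2, align 2) → ends 18
f at 18 (size 2, align 2) → ends 20
a at 20 (size 2, align 2) → ends 22
tail pad 2 to reach multiple of 8
total 24 bytes, alignment 8
array of 7: 7 × 24 = 168

168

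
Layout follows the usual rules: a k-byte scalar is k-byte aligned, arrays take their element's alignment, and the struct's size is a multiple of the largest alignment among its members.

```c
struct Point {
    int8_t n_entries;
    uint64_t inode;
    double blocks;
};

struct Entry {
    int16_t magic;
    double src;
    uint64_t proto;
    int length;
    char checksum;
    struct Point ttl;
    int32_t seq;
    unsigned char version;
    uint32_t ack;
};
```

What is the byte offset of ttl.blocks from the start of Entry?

Point: n_entries at 0 (size 1, align 1) → ends 1; pad 7 to align 8 for inode; inode at 8 (size 8, align 8) → ends 16; blocks at 16 (size 8, align 8) → ends 24; total 24 bytes, alignment 8
magic at 0 (size 2, align 2) → ends 2
pad 6 to align 8 for src
src at 8 (size 8, align 8) → ends 16
proto at 16 (size 8, align 8) → ends 24
length at 24 (size 4, align 4) → ends 28
checksum at 28 (size 1, align 1) → ends 29
pad 3 to align 8 for ttl
ttl at 32 (size 24, align 8) → ends 56
within Point: blocks at 16
32 + 16 = 48

48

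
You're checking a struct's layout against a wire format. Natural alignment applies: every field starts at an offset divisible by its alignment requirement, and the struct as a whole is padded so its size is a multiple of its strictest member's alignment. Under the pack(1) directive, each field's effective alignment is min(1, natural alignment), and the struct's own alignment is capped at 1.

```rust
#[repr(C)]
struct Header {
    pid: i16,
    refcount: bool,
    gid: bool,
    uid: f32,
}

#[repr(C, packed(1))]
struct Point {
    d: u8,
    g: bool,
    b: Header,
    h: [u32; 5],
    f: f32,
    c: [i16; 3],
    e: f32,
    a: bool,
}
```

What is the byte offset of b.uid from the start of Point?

6

Header: 0..2  pid  (2B, 2-aligned); 2..3  refcount  (1B, 1-aligned); 3..4  gid  (1B, 1-aligned); 4..8  uid  (4B, 4-aligned); sizeof = 8, alignof = 4
0..1  d  (1B, 1-aligned)
1..2  g  (1B, 1-aligned)
2..10  b  (8B, 1-aligned)
within Header: uid at 4
2 + 4 = 6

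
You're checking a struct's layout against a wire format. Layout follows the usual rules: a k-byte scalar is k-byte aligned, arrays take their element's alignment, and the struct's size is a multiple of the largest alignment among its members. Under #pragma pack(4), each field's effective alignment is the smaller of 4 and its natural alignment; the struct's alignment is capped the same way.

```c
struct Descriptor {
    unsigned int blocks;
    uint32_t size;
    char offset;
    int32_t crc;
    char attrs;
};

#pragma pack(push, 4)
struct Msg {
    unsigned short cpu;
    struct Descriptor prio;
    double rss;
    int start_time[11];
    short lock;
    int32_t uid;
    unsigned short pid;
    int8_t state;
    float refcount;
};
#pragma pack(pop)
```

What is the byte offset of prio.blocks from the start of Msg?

Descriptor: blocks at 0 (size 4, align 4) → ends 4; size at 4 (size 4, align 4) → ends 8; offset at 8 (size 1, align 1) → ends 9; pad 3 to align 4 for crc; crc at 12 (size 4, align 4) → ends 16; attrs at 16 (size 1, align 1) → ends 17; tail pad 3 to reach multiple of 4; total 20 bytes, alignment 4
cpu at 0 (size 2, align 2) → ends 2
pad 2 to align 4 for prio
prio at 4 (size 20, align 4) → ends 24
within Descriptor: blocks at 0
4 + 0 = 4

4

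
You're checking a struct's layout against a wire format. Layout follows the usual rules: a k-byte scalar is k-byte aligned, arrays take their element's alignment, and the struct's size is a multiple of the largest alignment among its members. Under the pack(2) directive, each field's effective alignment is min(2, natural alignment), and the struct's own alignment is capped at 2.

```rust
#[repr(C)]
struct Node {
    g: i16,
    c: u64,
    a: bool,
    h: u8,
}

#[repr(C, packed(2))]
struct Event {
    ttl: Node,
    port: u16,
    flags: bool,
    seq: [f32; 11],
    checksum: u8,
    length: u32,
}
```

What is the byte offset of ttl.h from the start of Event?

17

Node: g at 0 (size 2, align 2) → ends 2; pad 6 to align 8 for c; c at 8 (size 8, align 8) → ends 16; a at 16 (size 1, align 1) → ends 17; h at 17 (size 1, align 1) → ends 18; tail pad 6 to reach multiple of 8; total 24 bytes, alignment 8
ttl at 0 (size 24, align 2) → ends 24
within Node: h at 17
0 + 17 = 17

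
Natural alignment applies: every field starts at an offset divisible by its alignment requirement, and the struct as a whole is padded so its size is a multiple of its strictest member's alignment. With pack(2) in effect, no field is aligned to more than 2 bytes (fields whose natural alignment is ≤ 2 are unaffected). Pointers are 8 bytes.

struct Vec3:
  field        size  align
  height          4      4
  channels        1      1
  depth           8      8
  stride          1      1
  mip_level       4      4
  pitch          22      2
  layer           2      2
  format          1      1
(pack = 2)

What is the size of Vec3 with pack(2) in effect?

height at 0 (size 4, align 2) → ends 4
channels at 4 (size 1, align 1) → ends 5
pad 1 to align 2 for depth
depth at 6 (size 8, align 2) → ends 14
stride at 14 (size 1, align 1) → ends 15
pad 1 to align 2 for mip_level
mip_level at 16 (size 4, align 2) → ends 20
pitch at 20 (size 22, align 2) → ends 42
layer at 42 (size 2, align 2) → ends 44
format at 44 (size 1, align 1) → ends 45
tail pad 1 to reach multiple of 2
total 46 bytes, alignment 2

46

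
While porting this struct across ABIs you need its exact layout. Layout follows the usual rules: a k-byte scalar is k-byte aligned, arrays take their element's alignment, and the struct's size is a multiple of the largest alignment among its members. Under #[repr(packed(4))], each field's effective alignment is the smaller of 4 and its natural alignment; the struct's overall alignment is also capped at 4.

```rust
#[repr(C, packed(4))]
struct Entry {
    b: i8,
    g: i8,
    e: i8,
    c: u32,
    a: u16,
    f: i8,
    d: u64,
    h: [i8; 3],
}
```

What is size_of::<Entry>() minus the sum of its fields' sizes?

3

0..1  b  (1B, 1-aligned)
1..2  g  (1B, 1-aligned)
2..3  e  (1B, 1-aligned)
3..4  -- padding (1B)
4..8  c  (4B, 4-aligned)
8..10  a  (2B, 2-aligned)
10..11  f  (1B, 1-aligned)
11..12  -- padding (1B)
12..20  d  (8B, 4-aligned)
20..23  h  (3B, 1-aligned)
23..24  -- tail padding (1B)
sizeof = 24, alignof = 4
data bytes 21, size 24 → padding 3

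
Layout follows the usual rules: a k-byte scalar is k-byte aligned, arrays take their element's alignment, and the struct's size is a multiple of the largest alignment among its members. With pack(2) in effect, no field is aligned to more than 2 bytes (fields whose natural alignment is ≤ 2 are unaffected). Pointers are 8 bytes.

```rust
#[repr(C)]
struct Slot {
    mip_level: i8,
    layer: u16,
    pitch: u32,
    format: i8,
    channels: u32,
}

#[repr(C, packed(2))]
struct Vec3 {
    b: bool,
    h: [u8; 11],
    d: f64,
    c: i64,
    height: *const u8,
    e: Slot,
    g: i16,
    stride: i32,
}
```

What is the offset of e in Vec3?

Slot: 0..1  mip_level  (1B, 1-aligned); 1..2  -- padding (1B); 2..4  layer  (2B, 2-aligned); 4..8  pitch  (4B, 4-aligned); 8..9  format  (1B, 1-aligned); 9..12  -- padding (3B); 12..16  channels  (4B, 4-aligned); sizeof = 16, alignof = 4
0..1  b  (1B, 1-aligned)
1..12  h  (11B, 1-aligned)
12..20  d  (8B, 2-aligned)
20..28  c  (8B, 2-aligned)
28..36  height  (8B, 2-aligned)
36..52  e  (16B, 2-aligned)

36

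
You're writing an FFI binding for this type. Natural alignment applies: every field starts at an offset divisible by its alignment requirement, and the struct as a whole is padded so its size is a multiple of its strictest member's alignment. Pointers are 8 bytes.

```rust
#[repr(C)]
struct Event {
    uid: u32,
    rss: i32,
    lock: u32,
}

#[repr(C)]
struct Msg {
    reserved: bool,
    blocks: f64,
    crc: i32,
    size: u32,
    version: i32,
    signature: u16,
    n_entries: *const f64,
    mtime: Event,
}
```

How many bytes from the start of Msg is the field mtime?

Event: @0: uid [4B, align 4] → 4; @4: rss [4B, align 4] → 8; @8: lock [4B, align 4] → 12; size 12, align 4
@0: reserved [1B, align 1] → 1
+7 pad (align 8)
@8: blocks [8B, align 8] → 16
@16: crc [4B, align 4] → 20
@20: size [4B, align 4] → 24
@24: version [4B, align 4] → 28
@28: signature [2B, align 2] → 30
+2 pad (align 8)
@32: n_entries [8B, align 8] → 40
@40: mtime [12B, align 4] → 52

40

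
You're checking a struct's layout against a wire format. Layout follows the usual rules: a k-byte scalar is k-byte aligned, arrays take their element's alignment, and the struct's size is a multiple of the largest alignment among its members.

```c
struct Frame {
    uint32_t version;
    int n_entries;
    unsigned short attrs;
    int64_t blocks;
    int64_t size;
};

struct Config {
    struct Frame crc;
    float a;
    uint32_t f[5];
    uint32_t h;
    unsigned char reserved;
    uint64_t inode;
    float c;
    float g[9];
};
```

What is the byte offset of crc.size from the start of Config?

Frame: @0: version [4B, align 4] → 4; @4: n_entries [4B, align 4] → 8; @8: attrs [2B, align 2] → 10; +6 pad (align 8); @16: blocks [8B, align 8] → 24; @24: size [8B, align 8] → 32; size 32, align 8
@0: crc [32B, align 8] → 32
within Frame: size at 24
0 + 24 = 24

24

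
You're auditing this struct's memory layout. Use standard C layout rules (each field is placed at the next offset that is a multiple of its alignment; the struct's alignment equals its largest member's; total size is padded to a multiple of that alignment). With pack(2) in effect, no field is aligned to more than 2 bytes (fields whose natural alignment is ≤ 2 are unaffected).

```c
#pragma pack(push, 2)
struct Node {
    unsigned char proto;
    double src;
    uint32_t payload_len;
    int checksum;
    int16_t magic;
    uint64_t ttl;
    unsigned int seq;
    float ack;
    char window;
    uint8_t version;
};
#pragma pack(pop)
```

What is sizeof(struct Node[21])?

798

proto at 0 (size 1, align 1) → ends 1
pad 1 to align 2 for src
src at 2 (size 8, align 2) → ends 10
payload_len at 10 (size 4, align 2) → ends 14
checksum at 14 (size 4, align 2) → ends 18
magic at 18 (size 2, align 2) → ends 20
ttl at 20 (size 8, align 2) → ends 28
seq at 28 (size 4, align 2) → ends 32
ack at 32 (size 4, align 2) → ends 36
window at 36 (size 1, align 1) → ends 37
version at 37 (size 1, align 1) → ends 38
total 38 bytes, alignment 2
array of 21: 21 × 38 = 798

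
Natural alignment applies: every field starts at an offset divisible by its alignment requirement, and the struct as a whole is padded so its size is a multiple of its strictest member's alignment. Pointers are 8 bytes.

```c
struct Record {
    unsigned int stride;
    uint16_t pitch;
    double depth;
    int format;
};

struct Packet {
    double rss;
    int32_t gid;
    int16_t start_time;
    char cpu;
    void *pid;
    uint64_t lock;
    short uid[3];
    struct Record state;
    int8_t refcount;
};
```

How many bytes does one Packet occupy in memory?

72

Record: stride at 0 (size 4, align 4) → ends 4; pitch at 4 (size 2, align 2) → ends 6; pad 2 to align 8 for depth; depth at 8 (size 8, align 8) → ends 16; format at 16 (size 4, align 4) → ends 20; tail pad 4 to reach multiple of 8; total 24 bytes, alignment 8
rss at 0 (size 8, align 8) → ends 8
gid at 8 (size 4, align 4) → ends 12
start_time at 12 (size 2, align 2) → ends 14
cpu at 14 (size 1, align 1) → ends 15
pad 1 to align 8 for pid
pid at 16 (size 8, align 8) → ends 24
lock at 24 (size 8, align 8) → ends 32
uid at 32 (size 6, align 2) → ends 38
pad 2 to align 8 for state
state at 40 (size 24, align 8) → ends 64
refcount at 64 (size 1, align 1) → ends 65
tail pad 7 to reach multiple of 8
total 72 bytes, alignment 8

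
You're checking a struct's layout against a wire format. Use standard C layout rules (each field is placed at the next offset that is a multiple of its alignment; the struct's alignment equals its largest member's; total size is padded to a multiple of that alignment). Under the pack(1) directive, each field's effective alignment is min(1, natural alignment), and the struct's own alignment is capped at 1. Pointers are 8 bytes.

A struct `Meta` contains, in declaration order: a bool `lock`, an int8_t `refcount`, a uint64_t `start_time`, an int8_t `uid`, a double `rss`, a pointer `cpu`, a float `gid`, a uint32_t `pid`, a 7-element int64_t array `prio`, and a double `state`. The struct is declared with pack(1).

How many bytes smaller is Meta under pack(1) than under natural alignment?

13

natural layout:
  lock at 0 (size 1, align 1) → ends 1
  refcount at 1 (size 1, align 1) → ends 2
  pad 6 to align 8 for start_time
  start_time at 8 (size 8, align 8) → ends 16
  uid at 16 (size 1, align 1) → ends 17
  pad 7 to align 8 for rss
  rss at 24 (size 8, align 8) → ends 32
  cpu at 32 (size 8, align 8) → ends 40
  gid at 40 (size 4, align 4) → ends 44
  pid at 44 (size 4, align 4) → ends 48
  prio at 48 (size 56, align 8) → ends 104
  state at 104 (size 8, align 8) → ends 112
  total 112 bytes, alignment 8
packed(1) layout:
  lock at 0 (size 1, align 1) → ends 1
  refcount at 1 (size 1, align 1) → ends 2
  start_time at 2 (size 8, align 1) → ends 10
  uid at 10 (size 1, align 1) → ends 11
  rss at 11 (size 8, align 1) → ends 19
  cpu at 19 (size 8, align 1) → ends 27
  gid at 27 (size 4, align 1) → ends 31
  pid at 31 (size 4, align 1) → ends 35
  prio at 35 (size 56, align 1) → ends 91
  state at 91 (size 8, align 1) → ends 99
  total 99 bytes, alignment 1
112 − 99 = 13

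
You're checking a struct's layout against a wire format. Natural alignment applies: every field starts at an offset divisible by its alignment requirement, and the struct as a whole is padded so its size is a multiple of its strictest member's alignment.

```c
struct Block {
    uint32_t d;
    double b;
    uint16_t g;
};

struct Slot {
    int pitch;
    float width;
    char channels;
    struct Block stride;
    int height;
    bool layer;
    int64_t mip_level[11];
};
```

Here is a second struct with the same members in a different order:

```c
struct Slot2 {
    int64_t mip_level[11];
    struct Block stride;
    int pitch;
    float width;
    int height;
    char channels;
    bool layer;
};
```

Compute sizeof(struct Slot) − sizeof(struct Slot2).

Block: @0: d [4B, align 4] → 4; +4 pad (align 8); @8: b [8B, align 8] → 16; @16: g [2B, align 2] → 18; +6 tail pad (align 8); size 24, align 8
@0: pitch [4B, align 4] → 4
@4: width [4B, align 4] → 8
@8: channels [1B, align 1] → 9
+7 pad (align 8)
@16: stride [24B, align 8] → 40
@40: height [4B, align 4] → 44
@44: layer [1B, align 1] → 45
+3 pad (align 8)
@48: mip_level [88B, align 8] → 136
size 136, align 8
— Slot2 —
@0: mip_level [88B, align 8] → 88
@88: stride [24B, align 8] → 112
@112: pitch [4B, align 4] → 116
@116: width [4B, align 4] → 120
@120: height [4B, align 4] → 124
@124: channels [1B, align 1] → 125
@125: layer [1B, align 1] → 126
+2 tail pad (align 8)
size 128, align 8
136 − 128 = 8

8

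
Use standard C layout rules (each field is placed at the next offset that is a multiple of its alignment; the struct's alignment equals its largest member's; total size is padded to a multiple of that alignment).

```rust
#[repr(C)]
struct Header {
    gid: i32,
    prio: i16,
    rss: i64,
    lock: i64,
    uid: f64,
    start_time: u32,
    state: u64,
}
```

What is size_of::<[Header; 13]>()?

624

gid at 0 (size 4, align 4) → ends 4
prio at 4 (size 2, align 2) → ends 6
pad 2 to align 8 for rss
rss at 8 (size 8, align 8) → ends 16
lock at 16 (size 8, align 8) → ends 24
uid at 24 (size 8, align 8) → ends 32
start_time at 32 (size 4, align 4) → ends 36
pad 4 to align 8 for state
state at 40 (size 8, align 8) → ends 48
total 48 bytes, alignment 8
array of 13: 13 × 48 = 624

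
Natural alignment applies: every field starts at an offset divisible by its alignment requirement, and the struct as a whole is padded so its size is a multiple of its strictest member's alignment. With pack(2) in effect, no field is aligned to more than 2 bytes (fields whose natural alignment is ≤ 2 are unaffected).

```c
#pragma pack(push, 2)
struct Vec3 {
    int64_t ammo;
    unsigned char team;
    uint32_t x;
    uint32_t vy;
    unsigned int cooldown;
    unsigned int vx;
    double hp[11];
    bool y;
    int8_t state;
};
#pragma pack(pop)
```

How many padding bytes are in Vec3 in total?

0..8  ammo  (8B, 2-aligned)
8..9  team  (1B, 1-aligned)
9..10  -- padding (1B)
10..14  x  (4B, 2-aligned)
14..18  vy  (4B, 2-aligned)
18..22  cooldown  (4B, 2-aligned)
22..26  vx  (4B, 2-aligned)
26..114  hp  (88B, 2-aligned)
114..115  y  (1B, 1-aligned)
115..116  state  (1B, 1-aligned)
sizeof = 116, alignof = 2
data bytes 115, size 116 → padding 1

1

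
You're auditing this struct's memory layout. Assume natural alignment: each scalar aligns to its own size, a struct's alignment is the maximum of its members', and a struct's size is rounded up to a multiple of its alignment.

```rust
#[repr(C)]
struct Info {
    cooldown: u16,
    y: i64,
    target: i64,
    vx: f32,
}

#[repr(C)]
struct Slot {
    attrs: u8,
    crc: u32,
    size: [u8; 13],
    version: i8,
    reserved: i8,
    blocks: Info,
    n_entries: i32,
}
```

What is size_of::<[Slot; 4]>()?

Info: @0: cooldown [2B, align 2] → 2; +6 pad (align 8); @8: y [8B, align 8] → 16; @16: target [8B, align 8] → 24; @24: vx [4B, align 4] → 28; +4 tail pad (align 8); size 32, align 8
@0: attrs [1B, align 1] → 1
+3 pad (align 4)
@4: crc [4B, align 4] → 8
@8: size [13B, align 1] → 21
@21: version [1B, align 1] → 22
@22: reserved [1B, align 1] → 23
+1 pad (align 8)
@24: blocks [32B, align 8] → 56
@56: n_entries [4B, align 4] → 60
+4 tail pad (align 8)
size 64, align 8
array of 4: 4 × 64 = 256

256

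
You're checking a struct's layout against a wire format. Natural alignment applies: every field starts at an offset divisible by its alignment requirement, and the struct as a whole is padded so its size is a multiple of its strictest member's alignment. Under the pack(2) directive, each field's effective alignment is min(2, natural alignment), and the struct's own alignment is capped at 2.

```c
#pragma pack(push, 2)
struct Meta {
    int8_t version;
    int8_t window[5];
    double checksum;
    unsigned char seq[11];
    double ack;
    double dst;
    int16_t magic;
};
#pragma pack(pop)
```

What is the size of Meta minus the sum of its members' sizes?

1

version at 0 (size 1, align 1) → ends 1
window at 1 (size 5, align 1) → ends 6
checksum at 6 (size 8, align 2) → ends 14
seq at 14 (size 11, align 1) → ends 25
pad 1 to align 2 for ack
ack at 26 (size 8, align 2) → ends 34
dst at 34 (size 8, align 2) → ends 42
magic at 42 (size 2, align 2) → ends 44
total 44 bytes, alignment 2
data bytes 43, size 44 → padding 1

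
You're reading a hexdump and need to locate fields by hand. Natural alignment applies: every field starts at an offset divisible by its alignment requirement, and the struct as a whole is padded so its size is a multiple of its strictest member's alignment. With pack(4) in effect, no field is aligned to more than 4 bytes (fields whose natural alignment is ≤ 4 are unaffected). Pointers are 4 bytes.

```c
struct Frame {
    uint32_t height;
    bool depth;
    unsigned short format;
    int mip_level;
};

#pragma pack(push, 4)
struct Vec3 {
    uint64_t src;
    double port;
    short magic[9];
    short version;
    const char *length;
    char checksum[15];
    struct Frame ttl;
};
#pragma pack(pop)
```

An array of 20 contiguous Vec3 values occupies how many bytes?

1360

Frame: height at 0 (size 4, align 4) → ends 4; depth at 4 (size 1, align 1) → ends 5; pad 1 to align 2 for format; format at 6 (size 2, align 2) → ends 8; mip_level at 8 (size 4, align 4) → ends 12; total 12 bytes, alignment 4
src at 0 (size 8, align 4) → ends 8
port at 8 (size 8, align 4) → ends 16
magic at 16 (size 18, align 2) → ends 34
version at 34 (size 2, align 2) → ends 36
length at 36 (size 4, align 4) → ends 40
checksum at 40 (size 15, align 1) → ends 55
pad 1 to align 4 for ttl
ttl at 56 (size 12, align 4) → ends 68
total 68 bytes, alignment 4
array of 20: 20 × 68 = 1360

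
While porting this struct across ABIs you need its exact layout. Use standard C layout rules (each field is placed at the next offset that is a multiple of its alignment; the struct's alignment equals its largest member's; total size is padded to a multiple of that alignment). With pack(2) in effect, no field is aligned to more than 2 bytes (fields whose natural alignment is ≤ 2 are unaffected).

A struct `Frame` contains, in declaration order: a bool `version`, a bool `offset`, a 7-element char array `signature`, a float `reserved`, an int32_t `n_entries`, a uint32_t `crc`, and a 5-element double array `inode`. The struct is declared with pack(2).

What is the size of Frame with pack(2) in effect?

62

version at 0 (size 1, align 1) → ends 1
offset at 1 (size 1, align 1) → ends 2
signature at 2 (size 7, align 1) → ends 9
pad 1 to align 2 for reserved
reserved at 10 (size 4, align 2) → ends 14
n_entries at 14 (size 4, align 2) → ends 18
crc at 18 (size 4, align 2) → ends 22
inode at 22 (size 40, align 2) → ends 62
total 62 bytes, alignment 2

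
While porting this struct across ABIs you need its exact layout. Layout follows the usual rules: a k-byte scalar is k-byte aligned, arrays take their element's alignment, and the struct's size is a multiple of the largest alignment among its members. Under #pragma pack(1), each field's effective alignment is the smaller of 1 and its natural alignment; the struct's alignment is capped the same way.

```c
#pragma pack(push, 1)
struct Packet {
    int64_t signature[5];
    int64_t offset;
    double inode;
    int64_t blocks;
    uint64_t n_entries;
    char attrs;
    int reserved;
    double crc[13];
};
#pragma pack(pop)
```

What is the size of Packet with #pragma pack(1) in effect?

181

signature at 0 (size 40, align 1) → ends 40
offset at 40 (size 8, align 1) → ends 48
inode at 48 (size 8, align 1) → ends 56
blocks at 56 (size 8, align 1) → ends 64
n_entries at 64 (size 8, align 1) → ends 72
attrs at 72 (size 1, align 1) → ends 73
reserved at 73 (size 4, align 1) → ends 77
crc at 77 (size 104, align 1) → ends 181
total 181 bytes, alignment 1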